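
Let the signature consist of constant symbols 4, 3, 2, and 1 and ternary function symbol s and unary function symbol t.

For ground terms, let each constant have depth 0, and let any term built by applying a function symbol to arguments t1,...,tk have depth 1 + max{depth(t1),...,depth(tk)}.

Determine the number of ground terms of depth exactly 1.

Let N_k count ground terms of depth at most k. Each non-constant term of depth ≤ k is some function symbol applied to depth-≤(k−1) arguments, giving N_k = 4 + N_{k-1}^3 + N_{k-1}.
N_0 = 4
N_1 = 4 + 4^3 + 4 = 72
Terms of depth exactly 1: N_1 − N_0 = 72 − 4 = 68.

68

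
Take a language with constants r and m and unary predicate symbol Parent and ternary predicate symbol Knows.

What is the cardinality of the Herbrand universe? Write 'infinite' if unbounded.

There are no function symbols, so every ground term is one of the 2 constants.
The Herbrand universe is {r, m}, which is finite with 2 elements.

2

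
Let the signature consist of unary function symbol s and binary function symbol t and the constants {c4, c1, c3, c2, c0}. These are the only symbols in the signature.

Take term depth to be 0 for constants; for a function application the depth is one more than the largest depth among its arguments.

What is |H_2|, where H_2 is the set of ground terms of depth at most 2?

1265

Count level by level. With function symbols s/1, t/2, the terms of depth ≤ k are the 5 constants together with each function applied to depth-≤(k−1) tuples, so N_k = 5 + N_{k-1} + N_{k-1}^2.
N_0 = 5
N_1 = 5 + 5 + 5^2 = 35
N_2 = 5 + 35 + 35^2 = 1265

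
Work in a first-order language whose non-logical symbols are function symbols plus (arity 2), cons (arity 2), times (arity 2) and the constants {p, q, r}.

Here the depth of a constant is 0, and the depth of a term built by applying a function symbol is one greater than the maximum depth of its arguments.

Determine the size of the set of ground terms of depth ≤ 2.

If N_k denotes the number of depth-≤k ground terms, the 3 constants give N_0 = 3, and each function symbol of arity r contributes N_{k-1}^r new terms at level k: N_k = 3 + N_{k-1}^2 + N_{k-1}^2 + N_{k-1}^2.
N_0 = 3
N_1 = 3 + 3^2 + 3^2 + 3^2 = 30
N_2 = 3 + 30^2 + 30^2 + 30^2 = 2703

2703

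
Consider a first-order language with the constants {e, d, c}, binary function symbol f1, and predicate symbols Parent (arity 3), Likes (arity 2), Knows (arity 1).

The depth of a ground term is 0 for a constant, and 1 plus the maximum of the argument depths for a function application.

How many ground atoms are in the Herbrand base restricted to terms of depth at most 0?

39

First count ground terms of depth ≤ 0.
Write N_k for the number of ground terms of depth ≤ k. A term of depth ≤ k is either a constant or a function symbol applied to arguments of depth ≤ k−1, so N_k = 3 + N_{k-1}^2.
N_0 = 3
Explicitly: e, d, c.
So |H| = 3.
For each predicate symbol, the number of ground atoms is |H| raised to its arity; summing:
  Parent: 3^3 = 27;  Likes: 3^2 = 9;  Knows: 3
Total ground atoms: 27 + 9 + 3 = 39.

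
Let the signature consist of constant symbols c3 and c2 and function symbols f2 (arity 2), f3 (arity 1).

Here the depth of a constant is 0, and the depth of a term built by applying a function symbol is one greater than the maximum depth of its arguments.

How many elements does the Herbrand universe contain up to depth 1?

Let N_k = |{terms of depth ≤ k}|. Then N_0 = 2 and N_k = 2 + N_{k-1}^2 + N_{k-1} for k ≥ 1 (one summand per function symbol, arity giving the exponent).
N_0 = 2
N_1 = 2 + 2^2 + 2 = 8
Explicitly: c3, c2, f2(c3, c3), f2(c3, c2), f2(c2, c3), f2(c2, c2), f3(c3), f3(c2).

8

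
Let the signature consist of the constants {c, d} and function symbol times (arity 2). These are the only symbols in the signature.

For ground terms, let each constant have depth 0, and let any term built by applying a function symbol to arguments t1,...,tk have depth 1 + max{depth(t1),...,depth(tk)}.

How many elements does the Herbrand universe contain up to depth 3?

1446

If N_k denotes the number of depth-≤k ground terms, the 2 constants give N_0 = 2, and each function symbol of arity r contributes N_{k-1}^r new terms at level k: N_k = 2 + N_{k-1}^2.
N_0 = 2
N_1 = 2 + 2^2 = 6
N_2 = 2 + 6^2 = 38
N_3 = 2 + 38^2 = 1446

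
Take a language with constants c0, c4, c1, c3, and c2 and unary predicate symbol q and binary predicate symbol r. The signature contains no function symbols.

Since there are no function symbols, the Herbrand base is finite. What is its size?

With no function symbols, the Herbrand universe is just the 5 constants.
Ground atoms per predicate: q: 5, r: 5^2 = 25.
Herbrand base size = 5 + 25 = 30.

30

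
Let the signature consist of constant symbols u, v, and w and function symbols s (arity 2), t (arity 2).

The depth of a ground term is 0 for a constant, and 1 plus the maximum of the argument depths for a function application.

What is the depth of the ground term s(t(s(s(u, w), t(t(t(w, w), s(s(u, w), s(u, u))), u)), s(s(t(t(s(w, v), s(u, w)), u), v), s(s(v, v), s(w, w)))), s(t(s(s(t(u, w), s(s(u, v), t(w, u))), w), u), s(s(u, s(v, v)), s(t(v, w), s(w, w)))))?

7

depth(s(u, w)) = 1 + max(0, 0) = 1
depth(t(w, w)) = 1 + max(0, 0) = 1
depth(s(u, u)) = 1 + max(0, 0) = 1
depth(s(s(u, w), s(u, u))) = 1 + max(1, 1) = 2
depth(t(t(w, w), s(s(u, w), s(u, u)))) = 1 + max(1, 2) = 3
depth(t(t(t(w, w), s(s(u, w), s(u, u))), u)) = 1 + max(3, 0) = 4
depth(s(s(u, w), t(t(t(w, w), s(s(u, w), s(u, u))), u))) = 1 + max(1, 4) = 5
depth(s(w, v)) = 1 + max(0, 0) = 1
depth(t(s(w, v), s(u, w))) = 1 + max(1, 1) = 2
depth(t(t(s(w, v), s(u, w)), u)) = 1 + max(2, 0) = 3
depth(s(t(t(s(w, v), s(u, w)), u), v)) = 1 + max(3, 0) = 4
depth(s(v, v)) = 1 + max(0, 0) = 1
depth(s(w, w)) = 1 + max(0, 0) = 1
depth(s(s(v, v), s(w, w))) = 1 + max(1, 1) = 2
depth(s(s(t(t(s(w, v), s(u, w)), u), v), s(s(v, v), s(w, w)))) = 1 + max(4, 2) = 5
depth(t(s(s(u, w), t(t(t(w, w), s(s(u, w), s(u, u))), u)), s(s(t(t(s(w, v), s(u, w)), u), v), s(s(v, v), s(w, w))))) = 1 + max(5, 5) = 6
depth(t(u, w)) = 1 + max(0, 0) = 1
depth(s(u, v)) = 1 + max(0, 0) = 1
depth(t(w, u)) = 1 + max(0, 0) = 1
depth(s(s(u, v), t(w, u))) = 1 + max(1, 1) = 2
depth(s(t(u, w), s(s(u, v), t(w, u)))) = 1 + max(1, 2) = 3
depth(s(s(t(u, w), s(s(u, v), t(w, u))), w)) = 1 + max(3, 0) = 4
depth(t(s(s(t(u, w), s(s(u, v), t(w, u))), w), u)) = 1 + max(4, 0) = 5
depth(s(u, s(v, v))) = 1 + max(0, 1) = 2
depth(t(v, w)) = 1 + max(0, 0) = 1
depth(s(t(v, w), s(w, w))) = 1 + max(1, 1) = 2
depth(s(s(u, s(v, v)), s(t(v, w), s(w, w)))) = 1 + max(2, 2) = 3
depth(s(t(s(s(t(u, w), s(s(u, v), t(w, u))), w), u), s(s(u, s(v, v)), s(t(v, w), s(w, w))))) = 1 + max(5, 3) = 6
depth(s(t(s(s(u, w), t(t(t(w, w), s(s(u, w), s(u, u))), u)), s(s(t(t(s(w, v), s(u, w)), u), v), s(s(v, v), s(w, w)))), s(t(s(s(t(u, w), s(s(u, v), t(w, u))), w), u), s(s(u, s(v, v)), s(t(v, w), s(w, w)))))) = 1 + max(6, 6) = 7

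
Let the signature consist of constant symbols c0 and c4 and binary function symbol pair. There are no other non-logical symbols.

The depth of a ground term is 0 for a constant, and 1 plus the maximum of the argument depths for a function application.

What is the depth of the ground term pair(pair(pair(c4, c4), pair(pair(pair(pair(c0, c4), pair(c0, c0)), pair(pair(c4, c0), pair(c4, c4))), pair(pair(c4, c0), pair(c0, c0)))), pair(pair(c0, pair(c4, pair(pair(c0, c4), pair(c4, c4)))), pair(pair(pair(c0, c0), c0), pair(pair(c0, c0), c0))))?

6

depth(pair(c4, c4)) = 1 + max(0, 0) = 1
depth(pair(c0, c4)) = 1 + max(0, 0) = 1
depth(pair(c0, c0)) = 1 + max(0, 0) = 1
depth(pair(pair(c0, c4), pair(c0, c0))) = 1 + max(1, 1) = 2
depth(pair(c4, c0)) = 1 + max(0, 0) = 1
depth(pair(pair(c4, c0), pair(c4, c4))) = 1 + max(1, 1) = 2
depth(pair(pair(pair(c0, c4), pair(c0, c0)), pair(pair(c4, c0), pair(c4, c4)))) = 1 + max(2, 2) = 3
depth(pair(pair(c4, c0), pair(c0, c0))) = 1 + max(1, 1) = 2
depth(pair(pair(pair(pair(c0, c4), pair(c0, c0)), pair(pair(c4, c0), pair(c4, c4))), pair(pair(c4, c0), pair(c0, c0)))) = 1 + max(3, 2) = 4
depth(pair(pair(c4, c4), pair(pair(pair(pair(c0, c4), pair(c0, c0)), pair(pair(c4, c0), pair(c4, c4))), pair(pair(c4, c0), pair(c0, c0))))) = 1 + max(1, 4) = 5
depth(pair(pair(c0, c4), pair(c4, c4))) = 1 + max(1, 1) = 2
depth(pair(c4, pair(pair(c0, c4), pair(c4, c4)))) = 1 + max(0, 2) = 3
depth(pair(c0, pair(c4, pair(pair(c0, c4), pair(c4, c4))))) = 1 + max(0, 3) = 4
depth(pair(pair(c0, c0), c0)) = 1 + max(1, 0) = 2
depth(pair(pair(pair(c0, c0), c0), pair(pair(c0, c0), c0))) = 1 + max(2, 2) = 3
depth(pair(pair(c0, pair(c4, pair(pair(c0, c4), pair(c4, c4)))), pair(pair(pair(c0, c0), c0), pair(pair(c0, c0), c0)))) = 1 + max(4, 3) = 5
depth(pair(pair(pair(c4, c4), pair(pair(pair(pair(c0, c4), pair(c0, c0)), pair(pair(c4, c0), pair(c4, c4))), pair(pair(c4, c0), pair(c0, c0)))), pair(pair(c0, pair(c4, pair(pair(c0, c4), pair(c4, c4)))), pair(pair(pair(c0, c0), c0), pair(pair(c0, c0), c0))))) = 1 + max(5, 5) = 6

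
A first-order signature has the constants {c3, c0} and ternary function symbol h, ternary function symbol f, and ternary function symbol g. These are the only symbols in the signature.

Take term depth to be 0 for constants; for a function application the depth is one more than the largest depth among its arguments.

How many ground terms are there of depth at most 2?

If N_k denotes the number of depth-≤k ground terms, the 2 constants give N_0 = 2, and each function symbol of arity r contributes N_{k-1}^r new terms at level k: N_k = 2 + N_{k-1}^3 + N_{k-1}^3 + N_{k-1}^3.
N_0 = 2
N_1 = 2 + 2^3 + 2^3 + 2^3 = 26
N_2 = 2 + 26^3 + 26^3 + 26^3 = 52730

52730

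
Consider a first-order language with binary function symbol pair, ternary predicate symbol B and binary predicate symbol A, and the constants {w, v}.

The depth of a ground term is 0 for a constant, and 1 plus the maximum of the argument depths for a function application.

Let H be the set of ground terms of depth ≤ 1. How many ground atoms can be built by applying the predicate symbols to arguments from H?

252

First count ground terms of depth ≤ 1.
Write N_k for the number of ground terms of depth ≤ k. A term of depth ≤ k is either a constant or a function symbol applied to arguments of depth ≤ k−1, so N_k = 2 + N_{k-1}^2.
N_0 = 2
N_1 = 2 + 2^2 = 6
Explicitly: w, v, pair(w, w), pair(w, v), pair(v, w), pair(v, v).
So |H| = 6.
Each predicate of arity r yields |H|^r ground atoms (one per choice of an r-tuple from H):
  B: 6^3 = 216;  A: 6^2 = 36
Total ground atoms: 216 + 36 = 252.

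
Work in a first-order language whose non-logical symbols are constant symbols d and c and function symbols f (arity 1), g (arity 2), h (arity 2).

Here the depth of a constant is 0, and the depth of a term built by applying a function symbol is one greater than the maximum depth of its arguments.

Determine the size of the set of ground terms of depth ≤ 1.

Write N_k for the number of ground terms of depth ≤ k. A term of depth ≤ k is either a constant or a function symbol applied to arguments of depth ≤ k−1, so N_k = 2 + N_{k-1} + N_{k-1}^2 + N_{k-1}^2.
N_0 = 2
N_1 = 2 + 2 + 2^2 + 2^2 = 12

12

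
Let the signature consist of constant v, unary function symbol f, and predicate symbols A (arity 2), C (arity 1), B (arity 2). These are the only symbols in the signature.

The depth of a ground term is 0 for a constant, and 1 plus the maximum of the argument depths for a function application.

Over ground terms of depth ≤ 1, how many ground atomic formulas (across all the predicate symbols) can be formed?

10

First count ground terms of depth ≤ 1.
Let N_k = |{terms of depth ≤ k}|. Then N_0 = 1 and N_k = 1 + N_{k-1} for k ≥ 1 (one summand per function symbol, arity giving the exponent).
N_0 = 1
N_1 = 1 + 1 = 2
Explicitly: v, f(v).
So |H| = 2.
For each predicate symbol, the number of ground atoms is |H| raised to its arity; summing:
  A: 2^2 = 4;  C: 2;  B: 2^2 = 4
Total ground atoms: 4 + 2 + 4 = 10.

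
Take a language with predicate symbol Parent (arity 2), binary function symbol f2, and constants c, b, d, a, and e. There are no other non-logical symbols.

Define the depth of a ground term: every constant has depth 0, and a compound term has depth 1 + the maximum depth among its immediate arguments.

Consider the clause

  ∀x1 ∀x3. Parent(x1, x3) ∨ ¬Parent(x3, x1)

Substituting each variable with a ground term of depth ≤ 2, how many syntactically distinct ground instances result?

Ground terms of depth ≤ 2:
  Let N_k count ground terms of depth at most k. Each non-constant term of depth ≤ k is some function symbol applied to depth-≤(k−1) arguments, giving N_k = 5 + N_{k-1}^2.
  N_0 = 5
  N_1 = 5 + 5^2 = 30
  N_2 = 5 + 30^2 = 905
So there are 905 ground terms available for substitution.
There are 2 variables to instantiate (x1, x3), each occurring in at least one literal, so different choices give different ground instances.
Number of ground instances = 905^2 = 819025.

819025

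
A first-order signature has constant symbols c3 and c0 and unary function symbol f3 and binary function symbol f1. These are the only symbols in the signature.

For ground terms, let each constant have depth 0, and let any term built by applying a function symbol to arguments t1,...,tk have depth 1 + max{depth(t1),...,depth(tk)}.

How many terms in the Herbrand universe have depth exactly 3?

5478

Write N_k for the number of ground terms of depth ≤ k. A term of depth ≤ k is either a constant or a function symbol applied to arguments of depth ≤ k−1, so N_k = 2 + N_{k-1} + N_{k-1}^2.
N_0 = 2
N_1 = 2 + 2 + 2^2 = 8
N_2 = 2 + 8 + 8^2 = 74
N_3 = 2 + 74 + 74^2 = 5552
Terms of depth exactly 3: N_3 − N_2 = 5552 − 74 = 5478.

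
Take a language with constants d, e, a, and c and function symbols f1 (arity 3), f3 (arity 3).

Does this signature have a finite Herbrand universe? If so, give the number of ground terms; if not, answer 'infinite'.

The signature has at least one function symbol (f1, arity 3) and at least one constant (d).
Iterating f1 gives infinitely many distinct ground terms: d, f1(d, d, d), f1(f1(d, d, d), f1(d, d, d), f1(d, d, d)), ...
So the Herbrand universe is infinite.

infinite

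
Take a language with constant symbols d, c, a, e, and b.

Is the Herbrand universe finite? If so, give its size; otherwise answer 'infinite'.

There are no function symbols, so every ground term is one of the 5 constants.
The Herbrand universe is {d, c, a, e, b}, which is finite with 5 elements.

5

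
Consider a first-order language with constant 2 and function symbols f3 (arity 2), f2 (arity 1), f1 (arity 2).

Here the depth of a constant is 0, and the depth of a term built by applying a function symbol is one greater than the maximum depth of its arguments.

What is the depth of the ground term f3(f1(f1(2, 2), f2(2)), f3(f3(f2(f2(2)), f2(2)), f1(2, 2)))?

depth(f1(2, 2)) = 1 + max(0, 0) = 1
depth(f2(2)) = 1 + depth(2) = 1 + 0 = 1
depth(f1(f1(2, 2), f2(2))) = 1 + max(1, 1) = 2
depth(f2(f2(2))) = 1 + depth(f2(2)) = 1 + 1 = 2
depth(f3(f2(f2(2)), f2(2))) = 1 + max(2, 1) = 3
depth(f3(f3(f2(f2(2)), f2(2)), f1(2, 2))) = 1 + max(3, 1) = 4
depth(f3(f1(f1(2, 2), f2(2)), f3(f3(f2(f2(2)), f2(2)), f1(2, 2)))) = 1 + max(2, 4) = 5

5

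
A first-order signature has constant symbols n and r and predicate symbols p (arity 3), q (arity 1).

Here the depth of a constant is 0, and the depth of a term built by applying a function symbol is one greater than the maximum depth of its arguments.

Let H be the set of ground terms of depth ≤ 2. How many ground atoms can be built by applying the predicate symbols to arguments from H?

10

First count ground terms of depth ≤ 2.
With no function symbols every ground term is a constant, so there are exactly 2 ground terms at every depth bound.
N_0 = 2
N_1 = 2
N_2 = 2
So |H| = 2.
For each predicate symbol, the number of ground atoms is |H| raised to its arity; summing:
  p: 2^3 = 8;  q: 2
Total ground atoms: 8 + 2 = 10.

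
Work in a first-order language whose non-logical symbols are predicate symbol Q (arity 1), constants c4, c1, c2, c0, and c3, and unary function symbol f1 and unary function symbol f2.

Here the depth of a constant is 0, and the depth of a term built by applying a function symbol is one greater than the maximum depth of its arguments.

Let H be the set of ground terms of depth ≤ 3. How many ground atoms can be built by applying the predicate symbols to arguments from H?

First count ground terms of depth ≤ 3.
Let N_k count ground terms of depth at most k. Each non-constant term of depth ≤ k is some function symbol applied to depth-≤(k−1) arguments, giving N_k = 5 + N_{k-1} + N_{k-1}.
N_0 = 5
N_1 = 5 + 5 + 5 = 15
N_2 = 5 + 15 + 15 = 35
N_3 = 5 + 35 + 35 = 75
So |H| = 75.
Each predicate of arity r yields |H|^r ground atoms (one per choice of an r-tuple from H):
  Q: 75
Total ground atoms: 75.

75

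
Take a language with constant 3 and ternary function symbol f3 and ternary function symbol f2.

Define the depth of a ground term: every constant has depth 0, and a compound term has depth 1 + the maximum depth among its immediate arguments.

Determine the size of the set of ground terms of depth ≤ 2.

Let N_k = |{terms of depth ≤ k}|. Then N_0 = 1 and N_k = 1 + N_{k-1}^3 + N_{k-1}^3 for k ≥ 1 (one summand per function symbol, arity giving the exponent).
N_0 = 1
N_1 = 1 + 1^3 + 1^3 = 3
N_2 = 1 + 3^3 + 3^3 = 55

55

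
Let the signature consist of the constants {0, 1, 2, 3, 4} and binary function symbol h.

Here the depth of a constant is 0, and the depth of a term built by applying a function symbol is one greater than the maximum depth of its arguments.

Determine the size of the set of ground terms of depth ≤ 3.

819030

Count level by level. With function symbols h/2, the terms of depth ≤ k are the 5 constants together with each function applied to depth-≤(k−1) tuples, so N_k = 5 + N_{k-1}^2.
N_0 = 5
N_1 = 5 + 5^2 = 30
N_2 = 5 + 30^2 = 905
N_3 = 5 + 905^2 = 819030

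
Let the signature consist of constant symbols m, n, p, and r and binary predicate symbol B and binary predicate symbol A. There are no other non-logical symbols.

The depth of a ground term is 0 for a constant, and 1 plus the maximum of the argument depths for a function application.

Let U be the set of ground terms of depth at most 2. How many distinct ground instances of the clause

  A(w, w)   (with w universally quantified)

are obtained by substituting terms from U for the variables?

Ground terms of depth ≤ 2:
  With no function symbols every ground term is a constant, so there are exactly 4 ground terms at every depth bound.
  N_0 = 4
  N_1 = 4
  N_2 = 4
  Explicitly: m, n, p, r.
So there are 4 ground terms available for substitution.
The variable w ranges independently over the available ground terms, and distinct assignments produce distinct instances.
Number of ground instances = 4.

4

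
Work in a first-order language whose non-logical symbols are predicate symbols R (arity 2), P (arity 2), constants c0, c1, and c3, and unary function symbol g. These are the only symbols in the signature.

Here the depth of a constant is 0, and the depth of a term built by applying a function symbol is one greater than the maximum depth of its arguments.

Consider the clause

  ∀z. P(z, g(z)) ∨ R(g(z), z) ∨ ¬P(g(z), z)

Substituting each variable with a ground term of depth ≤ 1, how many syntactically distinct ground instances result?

6

Ground terms of depth ≤ 1:
  Write N_k for the number of ground terms of depth ≤ k. A term of depth ≤ k is either a constant or a function symbol applied to arguments of depth ≤ k−1, so N_k = 3 + N_{k-1}.
  N_0 = 3
  N_1 = 3 + 3 = 6
So there are 6 ground terms available for substitution.
The clause has 1 distinct variable (z), which appears in the body. In the free term algebra distinct substitutions yield syntactically distinct ground instances.
Number of ground instances = 6.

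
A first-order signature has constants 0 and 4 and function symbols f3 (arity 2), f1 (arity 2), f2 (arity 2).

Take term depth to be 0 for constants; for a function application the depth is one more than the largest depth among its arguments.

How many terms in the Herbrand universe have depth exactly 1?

Let N_k = |{terms of depth ≤ k}|. Then N_0 = 2 and N_k = 2 + N_{k-1}^2 + N_{k-1}^2 + N_{k-1}^2 for k ≥ 1 (one summand per function symbol, arity giving the exponent).
N_0 = 2
N_1 = 2 + 2^2 + 2^2 + 2^2 = 14
Terms of depth exactly 1: N_1 − N_0 = 14 − 2 = 12.

12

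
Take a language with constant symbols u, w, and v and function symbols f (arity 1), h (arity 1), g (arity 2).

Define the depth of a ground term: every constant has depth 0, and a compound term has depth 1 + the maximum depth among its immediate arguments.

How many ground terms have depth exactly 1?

15

Write N_k for the number of ground terms of depth ≤ k. A term of depth ≤ k is either a constant or a function symbol applied to arguments of depth ≤ k−1, so N_k = 3 + N_{k-1} + N_{k-1} + N_{k-1}^2.
N_0 = 3
N_1 = 3 + 3 + 3 + 3^2 = 18
Terms of depth exactly 1: N_1 − N_0 = 18 − 3 = 15.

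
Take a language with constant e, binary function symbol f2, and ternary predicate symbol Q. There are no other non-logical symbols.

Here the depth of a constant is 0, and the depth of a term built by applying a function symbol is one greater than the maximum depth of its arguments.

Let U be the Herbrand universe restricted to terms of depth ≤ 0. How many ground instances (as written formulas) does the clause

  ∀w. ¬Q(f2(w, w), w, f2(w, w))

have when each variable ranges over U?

1

Ground terms of depth ≤ 0:
  Count level by level. With function symbols f2/2, the terms of depth ≤ k are the 1 constant together with each function applied to depth-≤(k−1) tuples, so N_k = 1 + N_{k-1}^2.
  N_0 = 1
  Explicitly: e.
So there is exactly 1 ground term available for substitution.
There is 1 variable to instantiate (w),  occurring in at least one literal, so different choices give different ground instances.
Number of ground instances = 1.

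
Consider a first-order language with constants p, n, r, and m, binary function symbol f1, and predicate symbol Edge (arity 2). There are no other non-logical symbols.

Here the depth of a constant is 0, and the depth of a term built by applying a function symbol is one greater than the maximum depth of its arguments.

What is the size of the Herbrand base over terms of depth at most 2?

163216

First count ground terms of depth ≤ 2.
Count level by level. With function symbols f1/2, the terms of depth ≤ k are the 4 constants together with each function applied to depth-≤(k−1) tuples, so N_k = 4 + N_{k-1}^2.
N_0 = 4
N_1 = 4 + 4^2 = 20
N_2 = 4 + 20^2 = 404
So |H| = 404.
Ground atoms are formed by filling each argument slot of a predicate with a term from H, so an r-ary predicate gives |H|^r atoms:
  Edge: 404^2 = 163216
Total ground atoms: 163216.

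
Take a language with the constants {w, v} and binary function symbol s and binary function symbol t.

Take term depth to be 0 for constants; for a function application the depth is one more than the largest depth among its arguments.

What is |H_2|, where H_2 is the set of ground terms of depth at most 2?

If N_k denotes the number of depth-≤k ground terms, the 2 constants give N_0 = 2, and each function symbol of arity r contributes N_{k-1}^r new terms at level k: N_k = 2 + N_{k-1}^2 + N_{k-1}^2.
N_0 = 2
N_1 = 2 + 2^2 + 2^2 = 10
N_2 = 2 + 10^2 + 10^2 = 202

202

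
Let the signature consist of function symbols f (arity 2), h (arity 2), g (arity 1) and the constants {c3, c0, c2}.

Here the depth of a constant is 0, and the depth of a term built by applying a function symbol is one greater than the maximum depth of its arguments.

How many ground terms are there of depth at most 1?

24

If N_k denotes the number of depth-≤k ground terms, the 3 constants give N_0 = 3, and each function symbol of arity r contributes N_{k-1}^r new terms at level k: N_k = 3 + N_{k-1}^2 + N_{k-1}^2 + N_{k-1}.
N_0 = 3
N_1 = 3 + 3^2 + 3^2 + 3 = 24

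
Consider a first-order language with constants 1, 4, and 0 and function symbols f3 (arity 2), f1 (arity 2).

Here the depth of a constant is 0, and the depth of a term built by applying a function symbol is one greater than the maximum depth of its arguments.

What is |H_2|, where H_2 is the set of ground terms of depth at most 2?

Count level by level. With function symbols f3/2, f1/2, the terms of depth ≤ k are the 3 constants together with each function applied to depth-≤(k−1) tuples, so N_k = 3 + N_{k-1}^2 + N_{k-1}^2.
N_0 = 3
N_1 = 3 + 3^2 + 3^2 = 21
N_2 = 3 + 21^2 + 21^2 = 885

885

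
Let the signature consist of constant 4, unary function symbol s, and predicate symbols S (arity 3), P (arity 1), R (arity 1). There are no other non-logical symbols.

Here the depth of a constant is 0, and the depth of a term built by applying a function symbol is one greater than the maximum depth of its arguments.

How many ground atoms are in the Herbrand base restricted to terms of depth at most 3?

First count ground terms of depth ≤ 3.
Let N_k count ground terms of depth at most k. Each non-constant term of depth ≤ k is some function symbol applied to depth-≤(k−1) arguments, giving N_k = 1 + N_{k-1}.
N_0 = 1
N_1 = 1 + 1 = 2
N_2 = 1 + 2 = 3
N_3 = 1 + 3 = 4
Explicitly: 4, s(4), s(s(4)), s(s(s(4))).
So |H| = 4.
Each predicate of arity r yields |H|^r ground atoms (one per choice of an r-tuple from H):
  S: 4^3 = 64;  P: 4;  R: 4
Total ground atoms: 64 + 4 + 4 = 72.

72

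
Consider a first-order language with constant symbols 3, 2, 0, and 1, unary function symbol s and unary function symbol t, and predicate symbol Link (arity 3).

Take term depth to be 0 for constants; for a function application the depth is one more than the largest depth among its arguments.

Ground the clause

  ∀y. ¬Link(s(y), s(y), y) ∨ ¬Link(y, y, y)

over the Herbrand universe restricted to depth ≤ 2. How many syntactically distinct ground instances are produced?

Ground terms of depth ≤ 2:
  Write N_k for the number of ground terms of depth ≤ k. A term of depth ≤ k is either a constant or a function symbol applied to arguments of depth ≤ k−1, so N_k = 4 + N_{k-1} + N_{k-1}.
  N_0 = 4
  N_1 = 4 + 4 + 4 = 12
  N_2 = 4 + 12 + 12 = 28
So there are 28 ground terms available for substitution.
There is 1 variable to instantiate (y),  occurring in at least one literal, so different choices give different ground instances.
Number of ground instances = 28.

28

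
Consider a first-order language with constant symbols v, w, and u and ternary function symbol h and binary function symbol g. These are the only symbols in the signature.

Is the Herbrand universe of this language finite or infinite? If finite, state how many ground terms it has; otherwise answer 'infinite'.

The signature has at least one function symbol (h, arity 3) and at least one constant (v).
Iterating h gives infinitely many distinct ground terms: v, h(v, v, v), h(h(v, v, v), h(v, v, v), h(v, v, v)), ...
So the Herbrand universe is infinite.

infinite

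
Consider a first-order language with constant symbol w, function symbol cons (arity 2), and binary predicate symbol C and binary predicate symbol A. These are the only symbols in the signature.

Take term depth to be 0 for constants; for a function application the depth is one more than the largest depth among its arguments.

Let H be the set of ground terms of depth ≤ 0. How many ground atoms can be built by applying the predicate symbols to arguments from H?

First count ground terms of depth ≤ 0.
Write N_k for the number of ground terms of depth ≤ k. A term of depth ≤ k is either a constant or a function symbol applied to arguments of depth ≤ k−1, so N_k = 1 + N_{k-1}^2.
N_0 = 1
So |H| = 1.
Ground atoms are formed by filling each argument slot of a predicate with a term from H, so an r-ary predicate gives |H|^r atoms:
  C: 1^2 = 1;  A: 1^2 = 1
Total ground atoms: 1 + 1 = 2.

2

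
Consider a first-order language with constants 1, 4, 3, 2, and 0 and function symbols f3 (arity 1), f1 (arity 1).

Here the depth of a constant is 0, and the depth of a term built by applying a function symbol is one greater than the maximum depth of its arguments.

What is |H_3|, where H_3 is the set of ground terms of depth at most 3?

75

If N_k denotes the number of depth-≤k ground terms, the 5 constants give N_0 = 5, and each function symbol of arity r contributes N_{k-1}^r new terms at level k: N_k = 5 + N_{k-1} + N_{k-1}.
N_0 = 5
N_1 = 5 + 5 + 5 = 15
N_2 = 5 + 15 + 15 = 35
N_3 = 5 + 35 + 35 = 75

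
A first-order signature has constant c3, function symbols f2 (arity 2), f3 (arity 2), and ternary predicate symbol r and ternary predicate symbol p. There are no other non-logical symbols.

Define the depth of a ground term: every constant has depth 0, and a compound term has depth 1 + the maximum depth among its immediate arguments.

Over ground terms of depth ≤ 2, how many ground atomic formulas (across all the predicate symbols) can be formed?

13718

First count ground terms of depth ≤ 2.
If N_k denotes the number of depth-≤k ground terms, the 1 constant gives N_0 = 1, and each function symbol of arity r contributes N_{k-1}^r new terms at level k: N_k = 1 + N_{k-1}^2 + N_{k-1}^2.
N_0 = 1
N_1 = 1 + 1^2 + 1^2 = 3
N_2 = 1 + 3^2 + 3^2 = 19
So |H| = 19.
Each predicate of arity r yields |H|^r ground atoms (one per choice of an r-tuple from H):
  r: 19^3 = 6859;  p: 19^3 = 6859
Total ground atoms: 6859 + 6859 = 13718.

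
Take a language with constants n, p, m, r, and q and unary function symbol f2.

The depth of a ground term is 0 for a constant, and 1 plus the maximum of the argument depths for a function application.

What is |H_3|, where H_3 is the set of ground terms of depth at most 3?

20

If N_k denotes the number of depth-≤k ground terms, the 5 constants give N_0 = 5, and each function symbol of arity r contributes N_{k-1}^r new terms at level k: N_k = 5 + N_{k-1}.
N_0 = 5
N_1 = 5 + 5 = 10
N_2 = 5 + 10 = 15
N_3 = 5 + 15 = 20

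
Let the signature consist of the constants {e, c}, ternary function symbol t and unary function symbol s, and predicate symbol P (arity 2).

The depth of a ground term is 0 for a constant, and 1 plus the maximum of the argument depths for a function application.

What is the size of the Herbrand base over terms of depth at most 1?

First count ground terms of depth ≤ 1.
Count level by level. With function symbols t/3, s/1, the terms of depth ≤ k are the 2 constants together with each function applied to depth-≤(k−1) tuples, so N_k = 2 + N_{k-1}^3 + N_{k-1}.
N_0 = 2
N_1 = 2 + 2^3 + 2 = 12
Explicitly: e, c, t(e, e, e), t(e, e, c), t(e, c, e), t(e, c, c), t(c, e, e), t(c, e, c), t(c, c, e), t(c, c, c), s(e), s(c).
So |H| = 12.
Each predicate of arity r yields |H|^r ground atoms (one per choice of an r-tuple from H):
  P: 12^2 = 144
Total ground atoms: 144.

144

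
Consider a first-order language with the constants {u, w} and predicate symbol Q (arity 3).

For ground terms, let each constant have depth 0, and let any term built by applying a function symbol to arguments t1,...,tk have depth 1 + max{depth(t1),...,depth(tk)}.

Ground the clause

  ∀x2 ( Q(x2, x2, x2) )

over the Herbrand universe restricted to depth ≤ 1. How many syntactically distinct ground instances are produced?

2

Ground terms of depth ≤ 1:
  With no function symbols every ground term is a constant, so there are exactly 2 ground terms at every depth bound.
  N_0 = 2
  N_1 = 2
  Explicitly: u, w.
So there are 2 ground terms available for substitution.
The variable x2 ranges independently over the available ground terms, and distinct assignments produce distinct instances.
Number of ground instances = 2.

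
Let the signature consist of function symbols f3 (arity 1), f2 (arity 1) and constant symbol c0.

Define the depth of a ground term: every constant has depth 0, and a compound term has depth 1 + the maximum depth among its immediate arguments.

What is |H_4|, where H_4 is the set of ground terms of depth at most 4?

31

Write N_k for the number of ground terms of depth ≤ k. A term of depth ≤ k is either a constant or a function symbol applied to arguments of depth ≤ k−1, so N_k = 1 + N_{k-1} + N_{k-1}.
N_0 = 1
N_1 = 1 + 1 + 1 = 3
N_2 = 1 + 3 + 3 = 7
N_3 = 1 + 7 + 7 = 15
N_4 = 1 + 15 + 15 = 31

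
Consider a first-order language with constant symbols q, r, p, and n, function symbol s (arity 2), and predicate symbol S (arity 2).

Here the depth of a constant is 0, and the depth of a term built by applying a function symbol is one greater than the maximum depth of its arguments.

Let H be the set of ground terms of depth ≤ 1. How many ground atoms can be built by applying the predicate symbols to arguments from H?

First count ground terms of depth ≤ 1.
Write N_k for the number of ground terms of depth ≤ k. A term of depth ≤ k is either a constant or a function symbol applied to arguments of depth ≤ k−1, so N_k = 4 + N_{k-1}^2.
N_0 = 4
N_1 = 4 + 4^2 = 20
So |H| = 20.
Ground atoms are formed by filling each argument slot of a predicate with a term from H, so an r-ary predicate gives |H|^r atoms:
  S: 20^2 = 400
Total ground atoms: 400.

400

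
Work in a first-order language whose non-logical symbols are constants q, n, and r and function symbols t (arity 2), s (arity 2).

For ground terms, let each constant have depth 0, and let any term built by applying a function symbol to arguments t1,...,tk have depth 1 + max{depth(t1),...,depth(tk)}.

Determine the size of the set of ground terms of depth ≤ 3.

1566453

If N_k denotes the number of depth-≤k ground terms, the 3 constants give N_0 = 3, and each function symbol of arity r contributes N_{k-1}^r new terms at level k: N_k = 3 + N_{k-1}^2 + N_{k-1}^2.
N_0 = 3
N_1 = 3 + 3^2 + 3^2 = 21
N_2 = 3 + 21^2 + 21^2 = 885
N_3 = 3 + 885^2 + 885^2 = 1566453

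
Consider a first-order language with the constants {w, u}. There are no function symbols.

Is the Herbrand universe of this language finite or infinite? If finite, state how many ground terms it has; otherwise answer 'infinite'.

2

There are no function symbols, so every ground term is one of the 2 constants.
The Herbrand universe is {w, u}, which is finite with 2 elements.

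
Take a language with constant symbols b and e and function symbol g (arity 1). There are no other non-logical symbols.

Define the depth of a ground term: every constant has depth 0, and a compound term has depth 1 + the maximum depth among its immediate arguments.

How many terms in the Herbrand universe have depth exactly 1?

Let N_k count ground terms of depth at most k. Each non-constant term of depth ≤ k is some function symbol applied to depth-≤(k−1) arguments, giving N_k = 2 + N_{k-1}.
N_0 = 2
N_1 = 2 + 2 = 4
Terms of depth exactly 1: N_1 − N_0 = 4 − 2 = 2.

2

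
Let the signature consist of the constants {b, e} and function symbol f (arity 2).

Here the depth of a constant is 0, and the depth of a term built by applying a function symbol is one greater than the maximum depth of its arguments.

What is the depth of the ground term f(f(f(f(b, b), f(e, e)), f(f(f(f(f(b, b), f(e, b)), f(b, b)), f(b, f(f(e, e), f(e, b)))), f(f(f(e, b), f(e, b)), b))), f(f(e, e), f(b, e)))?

7

depth(f(b, b)) = 1 + max(0, 0) = 1
depth(f(e, e)) = 1 + max(0, 0) = 1
depth(f(f(b, b), f(e, e))) = 1 + max(1, 1) = 2
depth(f(e, b)) = 1 + max(0, 0) = 1
depth(f(f(b, b), f(e, b))) = 1 + max(1, 1) = 2
depth(f(f(f(b, b), f(e, b)), f(b, b))) = 1 + max(2, 1) = 3
depth(f(f(e, e), f(e, b))) = 1 + max(1, 1) = 2
depth(f(b, f(f(e, e), f(e, b)))) = 1 + max(0, 2) = 3
depth(f(f(f(f(b, b), f(e, b)), f(b, b)), f(b, f(f(e, e), f(e, b))))) = 1 + max(3, 3) = 4
depth(f(f(e, b), f(e, b))) = 1 + max(1, 1) = 2
depth(f(f(f(e, b), f(e, b)), b)) = 1 + max(2, 0) = 3
depth(f(f(f(f(f(b, b), f(e, b)), f(b, b)), f(b, f(f(e, e), f(e, b)))), f(f(f(e, b), f(e, b)), b))) = 1 + max(4, 3) = 5
depth(f(f(f(b, b), f(e, e)), f(f(f(f(f(b, b), f(e, b)), f(b, b)), f(b, f(f(e, e), f(e, b)))), f(f(f(e, b), f(e, b)), b)))) = 1 + max(2, 5) = 6
depth(f(b, e)) = 1 + max(0, 0) = 1
depth(f(f(e, e), f(b, e))) = 1 + max(1, 1) = 2
depth(f(f(f(f(b, b), f(e, e)), f(f(f(f(f(b, b), f(e, b)), f(b, b)), f(b, f(f(e, e), f(e, b)))), f(f(f(e, b), f(e, b)), b))), f(f(e, e), f(b, e)))) = 1 + max(6, 2) = 7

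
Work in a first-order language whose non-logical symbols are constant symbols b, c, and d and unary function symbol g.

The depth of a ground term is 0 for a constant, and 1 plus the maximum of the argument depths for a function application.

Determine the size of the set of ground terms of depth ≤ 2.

9

Let N_k = |{terms of depth ≤ k}|. Then N_0 = 3 and N_k = 3 + N_{k-1} for k ≥ 1 (one summand per function symbol, arity giving the exponent).
N_0 = 3
N_1 = 3 + 3 = 6
N_2 = 3 + 6 = 9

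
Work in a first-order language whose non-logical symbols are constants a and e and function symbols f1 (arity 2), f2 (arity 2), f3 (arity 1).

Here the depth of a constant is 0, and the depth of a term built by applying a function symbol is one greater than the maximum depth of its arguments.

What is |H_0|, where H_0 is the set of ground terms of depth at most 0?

Count level by level. With function symbols f1/2, f2/2, f3/1, the terms of depth ≤ k are the 2 constants together with each function applied to depth-≤(k−1) tuples, so N_k = 2 + N_{k-1}^2 + N_{k-1}^2 + N_{k-1}.
N_0 = 2
Explicitly: a, e.

2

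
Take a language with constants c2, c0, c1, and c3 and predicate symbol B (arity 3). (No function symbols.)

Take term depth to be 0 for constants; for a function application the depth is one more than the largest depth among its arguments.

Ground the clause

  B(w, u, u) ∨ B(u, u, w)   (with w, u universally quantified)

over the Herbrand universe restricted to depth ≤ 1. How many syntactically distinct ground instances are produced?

16

Ground terms of depth ≤ 1:
  With no function symbols every ground term is a constant, so there are exactly 4 ground terms at every depth bound.
  N_0 = 4
  N_1 = 4
  Explicitly: c2, c0, c1, c3.
So there are 4 ground terms available for substitution.
There are 2 variables to instantiate (w, u), each occurring in at least one literal, so different choices give different ground instances.
Number of ground instances = 4^2 = 16.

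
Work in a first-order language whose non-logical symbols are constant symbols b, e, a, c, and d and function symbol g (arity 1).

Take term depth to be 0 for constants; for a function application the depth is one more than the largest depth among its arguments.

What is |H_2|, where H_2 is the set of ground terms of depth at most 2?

15

Let N_k count ground terms of depth at most k. Each non-constant term of depth ≤ k is some function symbol applied to depth-≤(k−1) arguments, giving N_k = 5 + N_{k-1}.
N_0 = 5
N_1 = 5 + 5 = 10
N_2 = 5 + 10 = 15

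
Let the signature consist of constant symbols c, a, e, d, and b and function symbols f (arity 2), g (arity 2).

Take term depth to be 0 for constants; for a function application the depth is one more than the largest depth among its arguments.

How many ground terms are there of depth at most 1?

If N_k denotes the number of depth-≤k ground terms, the 5 constants give N_0 = 5, and each function symbol of arity r contributes N_{k-1}^r new terms at level k: N_k = 5 + N_{k-1}^2 + N_{k-1}^2.
N_0 = 5
N_1 = 5 + 5^2 + 5^2 = 55

55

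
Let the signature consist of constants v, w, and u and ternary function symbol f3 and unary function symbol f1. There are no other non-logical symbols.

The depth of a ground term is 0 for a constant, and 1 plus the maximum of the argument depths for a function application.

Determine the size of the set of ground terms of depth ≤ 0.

Let N_k = |{terms of depth ≤ k}|. Then N_0 = 3 and N_k = 3 + N_{k-1}^3 + N_{k-1} for k ≥ 1 (one summand per function symbol, arity giving the exponent).
N_0 = 3

3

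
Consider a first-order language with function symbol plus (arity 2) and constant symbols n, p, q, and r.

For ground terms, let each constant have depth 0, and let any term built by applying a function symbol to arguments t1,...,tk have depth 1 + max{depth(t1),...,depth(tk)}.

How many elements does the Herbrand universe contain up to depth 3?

163220

If N_k denotes the number of depth-≤k ground terms, the 4 constants give N_0 = 4, and each function symbol of arity r contributes N_{k-1}^r new terms at level k: N_k = 4 + N_{k-1}^2.
N_0 = 4
N_1 = 4 + 4^2 = 20
N_2 = 4 + 20^2 = 404
N_3 = 4 + 404^2 = 163220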